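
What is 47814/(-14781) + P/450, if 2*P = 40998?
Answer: 2405807/56850 ≈ 42.318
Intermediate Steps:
P = 20499 (P = (½)*40998 = 20499)
47814/(-14781) + P/450 = 47814/(-14781) + 20499/450 = 47814*(-1/14781) + 20499*(1/450) = -1226/379 + 6833/150 = 2405807/56850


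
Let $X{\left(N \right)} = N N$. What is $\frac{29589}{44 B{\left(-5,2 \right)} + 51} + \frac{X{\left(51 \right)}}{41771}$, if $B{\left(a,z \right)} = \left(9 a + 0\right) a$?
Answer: $\frac{420614890}{138554407} \approx 3.0357$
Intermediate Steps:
$X{\left(N \right)} = N^{2}$
$B{\left(a,z \right)} = 9 a^{2}$ ($B{\left(a,z \right)} = 9 a a = 9 a^{2}$)
$\frac{29589}{44 B{\left(-5,2 \right)} + 51} + \frac{X{\left(51 \right)}}{41771} = \frac{29589}{44 \cdot 9 \left(-5\right)^{2} + 51} + \frac{51^{2}}{41771} = \frac{29589}{44 \cdot 9 \cdot 25 + 51} + 2601 \cdot \frac{1}{41771} = \frac{29589}{44 \cdot 225 + 51} + \frac{2601}{41771} = \frac{29589}{9900 + 51} + \frac{2601}{41771} = \frac{29589}{9951} + \frac{2601}{41771} = 29589 \cdot \frac{1}{9951} + \frac{2601}{41771} = \frac{9863}{3317} + \frac{2601}{41771} = \frac{420614890}{138554407}$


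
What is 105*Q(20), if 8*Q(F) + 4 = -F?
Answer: -315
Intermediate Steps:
Q(F) = -½ - F/8 (Q(F) = -½ + (-F)/8 = -½ - F/8)
105*Q(20) = 105*(-½ - ⅛*20) = 105*(-½ - 5/2) = 105*(-3) = -315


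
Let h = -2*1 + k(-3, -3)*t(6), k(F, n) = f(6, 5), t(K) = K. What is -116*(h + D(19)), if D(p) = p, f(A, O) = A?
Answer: -6148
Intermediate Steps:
k(F, n) = 6
h = 34 (h = -2*1 + 6*6 = -2 + 36 = 34)
-116*(h + D(19)) = -116*(34 + 19) = -116*53 = -6148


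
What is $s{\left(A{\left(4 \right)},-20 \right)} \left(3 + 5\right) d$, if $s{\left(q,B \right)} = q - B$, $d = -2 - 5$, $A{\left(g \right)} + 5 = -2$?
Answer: $-728$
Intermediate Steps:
$A{\left(g \right)} = -7$ ($A{\left(g \right)} = -5 - 2 = -7$)
$d = -7$
$s{\left(A{\left(4 \right)},-20 \right)} \left(3 + 5\right) d = \left(-7 - -20\right) \left(3 + 5\right) \left(-7\right) = \left(-7 + 20\right) 8 \left(-7\right) = 13 \left(-56\right) = -728$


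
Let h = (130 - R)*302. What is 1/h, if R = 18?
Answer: 1/33824 ≈ 2.9565e-5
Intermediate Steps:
h = 33824 (h = (130 - 1*18)*302 = (130 - 18)*302 = 112*302 = 33824)
1/h = 1/33824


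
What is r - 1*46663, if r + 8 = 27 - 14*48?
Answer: -47316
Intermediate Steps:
r = -653 (r = -8 + (27 - 14*48) = -8 + (27 - 672) = -8 - 645 = -653)
r - 1*46663 = -653 - 1*46663 = -653 - 46663 = -47316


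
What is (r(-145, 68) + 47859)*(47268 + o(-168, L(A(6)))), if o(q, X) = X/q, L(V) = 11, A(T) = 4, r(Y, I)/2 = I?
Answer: 381128918935/168 ≈ 2.2686e+9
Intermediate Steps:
r(Y, I) = 2*I
(r(-145, 68) + 47859)*(47268 + o(-168, L(A(6)))) = (2*68 + 47859)*(47268 + 11/(-168)) = (136 + 47859)*(47268 + 11*(-1/168)) = 47995*(47268 - 11/168) = 47995*(7941013/168) = 381128918935/168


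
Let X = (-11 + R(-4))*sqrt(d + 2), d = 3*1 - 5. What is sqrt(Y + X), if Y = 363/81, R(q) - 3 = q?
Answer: 11*sqrt(3)/9 ≈ 2.1170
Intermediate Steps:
d = -2 (d = 3 - 5 = -2)
R(q) = 3 + q
Y = 121/27 (Y = 363*(1/81) = 121/27 ≈ 4.4815)
X = 0 (X = (-11 + (3 - 4))*sqrt(-2 + 2) = (-11 - 1)*sqrt(0) = -12*0 = 0)
sqrt(Y + X) = sqrt(121/27 + 0) = sqrt(121/27) = 11*sqrt(3)/9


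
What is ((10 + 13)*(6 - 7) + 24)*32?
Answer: 32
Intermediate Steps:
((10 + 13)*(6 - 7) + 24)*32 = (23*(-1) + 24)*32 = (-23 + 24)*32 = 1*32 = 32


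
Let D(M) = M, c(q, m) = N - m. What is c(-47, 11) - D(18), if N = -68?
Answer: -97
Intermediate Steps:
c(q, m) = -68 - m
c(-47, 11) - D(18) = (-68 - 1*11) - 1*18 = (-68 - 11) - 18 = -79 - 18 = -97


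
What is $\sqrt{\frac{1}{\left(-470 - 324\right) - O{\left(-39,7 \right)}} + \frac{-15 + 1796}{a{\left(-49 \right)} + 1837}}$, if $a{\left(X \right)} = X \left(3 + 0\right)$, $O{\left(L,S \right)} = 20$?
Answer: $\frac{\sqrt{736692385}}{26455} \approx 1.026$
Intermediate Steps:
$a{\left(X \right)} = 3 X$ ($a{\left(X \right)} = X 3 = 3 X$)
$\sqrt{\frac{1}{\left(-470 - 324\right) - O{\left(-39,7 \right)}} + \frac{-15 + 1796}{a{\left(-49 \right)} + 1837}} = \sqrt{\frac{1}{\left(-470 - 324\right) - 20} + \frac{-15 + 1796}{3 \left(-49\right) + 1837}} = \sqrt{\frac{1}{\left(-470 - 324\right) - 20} + \frac{1781}{-147 + 1837}} = \sqrt{\frac{1}{-794 - 20} + \frac{1781}{1690}} = \sqrt{\frac{1}{-814} + 1781 \cdot \frac{1}{1690}} = \sqrt{- \frac{1}{814} + \frac{137}{130}} = \sqrt{\frac{27847}{26455}} = \frac{\sqrt{736692385}}{26455}$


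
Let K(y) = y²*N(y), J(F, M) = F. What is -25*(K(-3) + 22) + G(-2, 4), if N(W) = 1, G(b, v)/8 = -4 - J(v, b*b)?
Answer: -839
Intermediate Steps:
G(b, v) = -32 - 8*v (G(b, v) = 8*(-4 - v) = -32 - 8*v)
K(y) = y² (K(y) = y²*1 = y²)
-25*(K(-3) + 22) + G(-2, 4) = -25*((-3)² + 22) + (-32 - 8*4) = -25*(9 + 22) + (-32 - 32) = -25*31 - 64 = -775 - 64 = -839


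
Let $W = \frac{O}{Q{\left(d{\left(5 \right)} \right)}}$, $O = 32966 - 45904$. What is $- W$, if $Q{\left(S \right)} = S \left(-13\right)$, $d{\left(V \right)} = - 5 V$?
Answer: $\frac{12938}{325} \approx 39.809$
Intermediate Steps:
$Q{\left(S \right)} = - 13 S$
$O = -12938$ ($O = 32966 - 45904 = -12938$)
$W = - \frac{12938}{325}$ ($W = - \frac{12938}{\left(-13\right) \left(\left(-5\right) 5\right)} = - \frac{12938}{\left(-13\right) \left(-25\right)} = - \frac{12938}{325} \approx -39.809$)
$- W = \left(-1\right) \left(- \frac{12938}{325}\right) = \frac{12938}{325}$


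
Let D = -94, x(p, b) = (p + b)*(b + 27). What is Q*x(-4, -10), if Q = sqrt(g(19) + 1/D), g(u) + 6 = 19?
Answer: -119*sqrt(114774)/47 ≈ -857.77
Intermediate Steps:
x(p, b) = (27 + b)*(b + p) (x(p, b) = (b + p)*(27 + b) = (27 + b)*(b + p))
g(u) = 13 (g(u) = -6 + 19 = 13)
Q = sqrt(114774)/94 (Q = sqrt(13 + 1/(-94)) = sqrt(13 - 1/94) = sqrt(1221/94) = sqrt(114774)/94 ≈ 3.6041)
Q*x(-4, -10) = (sqrt(114774)/94)*((-10)**2 + 27*(-10) + 27*(-4) - 10*(-4)) = (sqrt(114774)/94)*(100 - 270 - 108 + 40) = (sqrt(114774)/94)*(-238) = -119*sqrt(114774)/47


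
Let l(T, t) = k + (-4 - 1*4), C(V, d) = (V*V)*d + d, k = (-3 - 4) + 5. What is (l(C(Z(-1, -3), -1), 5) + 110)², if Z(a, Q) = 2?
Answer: 10000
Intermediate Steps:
k = -2 (k = -7 + 5 = -2)
C(V, d) = d + d*V² (C(V, d) = V²*d + d = d*V² + d = d + d*V²)
l(T, t) = -10 (l(T, t) = -2 + (-4 - 1*4) = -2 + (-4 - 4) = -2 - 8 = -10)
(l(C(Z(-1, -3), -1), 5) + 110)² = (-10 + 110)² = 100² = 10000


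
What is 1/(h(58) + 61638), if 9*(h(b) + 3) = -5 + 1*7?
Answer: 9/554717 ≈ 1.6224e-5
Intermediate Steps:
h(b) = -25/9 (h(b) = -3 + (-5 + 1*7)/9 = -3 + (-5 + 7)/9 = -3 + (1/9)*2 = -3 + 2/9 = -25/9)
1/(h(58) + 61638) = 1/(-25/9 + 61638) = 1/(554717/9) = 9/554717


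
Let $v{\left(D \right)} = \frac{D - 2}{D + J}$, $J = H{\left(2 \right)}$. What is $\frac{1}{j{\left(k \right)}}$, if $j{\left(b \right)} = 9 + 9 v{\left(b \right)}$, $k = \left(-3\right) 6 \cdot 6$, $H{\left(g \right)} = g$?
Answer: $\frac{53}{972} \approx 0.054527$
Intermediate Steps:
$J = 2$
$k = -108$ ($k = \left(-18\right) 6 = -108$)
$v{\left(D \right)} = \frac{-2 + D}{2 + D}$ ($v{\left(D \right)} = \frac{D - 2}{D + 2} = \frac{-2 + D}{2 + D}$)
$j{\left(b \right)} = 9 + \frac{9 \left(-2 + b\right)}{2 + b}$ ($j{\left(b \right)} = 9 + 9 \frac{-2 + b}{2 + b} = 9 + \frac{9 \left(-2 + b\right)}{2 + b}$)
$\frac{1}{j{\left(k \right)}} = \frac{1}{18 \left(-108\right) \frac{1}{2 - 108}} = \frac{1}{18 \left(-108\right) \frac{1}{-106}} = \frac{1}{18 \left(-108\right) \left(- \frac{1}{106}\right)} = \frac{1}{\frac{972}{53}} = \frac{53}{972}$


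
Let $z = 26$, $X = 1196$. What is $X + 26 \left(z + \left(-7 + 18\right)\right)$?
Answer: $2158$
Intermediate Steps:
$X + 26 \left(z + \left(-7 + 18\right)\right) = 1196 + 26 \left(26 + \left(-7 + 18\right)\right) = 1196 + 26 \left(26 + 11\right) = 1196 + 26 \cdot 37 = 1196 + 962 = 2158$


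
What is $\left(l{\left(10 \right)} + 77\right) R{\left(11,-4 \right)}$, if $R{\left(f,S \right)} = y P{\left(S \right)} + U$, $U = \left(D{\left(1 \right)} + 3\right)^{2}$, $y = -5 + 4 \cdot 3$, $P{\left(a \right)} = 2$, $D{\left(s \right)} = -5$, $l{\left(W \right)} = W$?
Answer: $1566$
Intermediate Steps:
$y = 7$ ($y = -5 + 12 = 7$)
$U = 4$ ($U = \left(-5 + 3\right)^{2} = \left(-2\right)^{2} = 4$)
$R{\left(f,S \right)} = 18$ ($R{\left(f,S \right)} = 7 \cdot 2 + 4 = 14 + 4 = 18$)
$\left(l{\left(10 \right)} + 77\right) R{\left(11,-4 \right)} = \left(10 + 77\right) 18 = 87 \cdot 18 = 1566$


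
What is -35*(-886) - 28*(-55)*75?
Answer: 146510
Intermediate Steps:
-35*(-886) - 28*(-55)*75 = 31010 - (-1540)*75 = 31010 - 1*(-115500) = 31010 + 115500 = 146510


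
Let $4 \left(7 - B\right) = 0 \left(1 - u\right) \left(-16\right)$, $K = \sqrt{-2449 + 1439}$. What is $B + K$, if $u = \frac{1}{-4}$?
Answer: $7 + i \sqrt{1010} \approx 7.0 + 31.78 i$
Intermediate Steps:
$u = - \frac{1}{4} \approx -0.25$
$K = i \sqrt{1010}$ ($K = \sqrt{-1010} = i \sqrt{1010} \approx 31.78 i$)
$B = 7$ ($B = 7 - \frac{0 \left(1 - - \frac{1}{4}\right) \left(-16\right)}{4} = 7 - \frac{0 \left(1 + \frac{1}{4}\right) \left(-16\right)}{4} = 7 - \frac{0 \cdot \frac{5}{4} \left(-16\right)}{4} = 7 - \frac{0 \left(-16\right)}{4} = 7 - 0 = 7 + 0 = 7$)
$B + K = 7 + i \sqrt{1010}$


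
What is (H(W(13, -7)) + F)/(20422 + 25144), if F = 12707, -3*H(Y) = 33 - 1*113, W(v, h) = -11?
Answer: 38201/136698 ≈ 0.27946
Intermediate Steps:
H(Y) = 80/3 (H(Y) = -(33 - 1*113)/3 = -(33 - 113)/3 = -⅓*(-80) = 80/3)
(H(W(13, -7)) + F)/(20422 + 25144) = (80/3 + 12707)/(20422 + 25144) = (38201/3)/45566 = (38201/3)*(1/45566) = 38201/136698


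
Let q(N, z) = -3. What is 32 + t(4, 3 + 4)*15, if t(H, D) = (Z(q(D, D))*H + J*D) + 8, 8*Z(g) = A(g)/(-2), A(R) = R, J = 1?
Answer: 1073/4 ≈ 268.25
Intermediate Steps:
Z(g) = -g/16 (Z(g) = (g/(-2))/8 = (g*(-½))/8 = (-g/2)/8 = -g/16)
t(H, D) = 8 + D + 3*H/16 (t(H, D) = ((-1/16*(-3))*H + 1*D) + 8 = (3*H/16 + D) + 8 = (D + 3*H/16) + 8 = 8 + D + 3*H/16)
32 + t(4, 3 + 4)*15 = 32 + (8 + (3 + 4) + (3/16)*4)*15 = 32 + (8 + 7 + ¾)*15 = 32 + (63/4)*15 = 32 + 945/4 = 1073/4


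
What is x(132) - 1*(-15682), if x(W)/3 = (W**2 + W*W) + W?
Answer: 120622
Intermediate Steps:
x(W) = 3*W + 6*W**2 (x(W) = 3*((W**2 + W*W) + W) = 3*((W**2 + W**2) + W) = 3*(2*W**2 + W) = 3*(W + 2*W**2) = 3*W + 6*W**2)
x(132) - 1*(-15682) = 3*132*(1 + 2*132) - 1*(-15682) = 3*132*(1 + 264) + 15682 = 3*132*265 + 15682 = 104940 + 15682 = 120622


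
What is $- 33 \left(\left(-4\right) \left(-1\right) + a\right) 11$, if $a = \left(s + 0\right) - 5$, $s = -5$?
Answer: $2178$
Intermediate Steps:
$a = -10$ ($a = \left(-5 + 0\right) - 5 = -5 - 5 = -10$)
$- 33 \left(\left(-4\right) \left(-1\right) + a\right) 11 = - 33 \left(\left(-4\right) \left(-1\right) - 10\right) 11 = - 33 \left(4 - 10\right) 11 = \left(-33\right) \left(-6\right) 11 = 198 \cdot 11 = 2178$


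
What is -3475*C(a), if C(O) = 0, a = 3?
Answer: 0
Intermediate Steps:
-3475*C(a) = -3475*0 = 0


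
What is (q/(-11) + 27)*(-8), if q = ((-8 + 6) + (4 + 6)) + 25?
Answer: -192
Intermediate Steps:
q = 33 (q = (-2 + 10) + 25 = 8 + 25 = 33)
(q/(-11) + 27)*(-8) = (33/(-11) + 27)*(-8) = (33*(-1/11) + 27)*(-8) = (-3 + 27)*(-8) = 24*(-8) = -192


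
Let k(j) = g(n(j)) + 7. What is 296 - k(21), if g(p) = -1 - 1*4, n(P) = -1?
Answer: 294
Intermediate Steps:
g(p) = -5 (g(p) = -1 - 4 = -5)
k(j) = 2 (k(j) = -5 + 7 = 2)
296 - k(21) = 296 - 1*2 = 296 - 2 = 294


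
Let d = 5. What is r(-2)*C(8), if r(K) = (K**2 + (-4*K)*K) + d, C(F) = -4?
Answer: 28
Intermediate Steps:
r(K) = 5 - 3*K**2 (r(K) = (K**2 + (-4*K)*K) + 5 = (K**2 - 4*K**2) + 5 = -3*K**2 + 5 = 5 - 3*K**2)
r(-2)*C(8) = (5 - 3*(-2)**2)*(-4) = (5 - 3*4)*(-4) = (5 - 12)*(-4) = -7*(-4) = 28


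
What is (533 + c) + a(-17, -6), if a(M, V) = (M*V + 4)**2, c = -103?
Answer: 11666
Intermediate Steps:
a(M, V) = (4 + M*V)**2
(533 + c) + a(-17, -6) = (533 - 103) + (4 - 17*(-6))**2 = 430 + (4 + 102)**2 = 430 + 106**2 = 430 + 11236 = 11666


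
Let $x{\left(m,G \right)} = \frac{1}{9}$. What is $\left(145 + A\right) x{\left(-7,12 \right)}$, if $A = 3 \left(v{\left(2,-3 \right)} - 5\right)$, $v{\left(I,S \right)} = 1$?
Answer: $\frac{133}{9} \approx 14.778$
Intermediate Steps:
$x{\left(m,G \right)} = \frac{1}{9}$
$A = -12$ ($A = 3 \left(1 - 5\right) = 3 \left(-4\right) = -12$)
$\left(145 + A\right) x{\left(-7,12 \right)} = \left(145 - 12\right) \frac{1}{9} = 133 \cdot \frac{1}{9} = \frac{133}{9}$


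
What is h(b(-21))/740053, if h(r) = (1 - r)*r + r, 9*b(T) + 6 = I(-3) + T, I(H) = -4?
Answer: -1519/59944293 ≈ -2.5340e-5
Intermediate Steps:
b(T) = -10/9 + T/9 (b(T) = -⅔ + (-4 + T)/9 = -⅔ + (-4/9 + T/9) = -10/9 + T/9)
h(r) = r + r*(1 - r) (h(r) = r*(1 - r) + r = r + r*(1 - r))
h(b(-21))/740053 = ((-10/9 + (⅑)*(-21))*(2 - (-10/9 + (⅑)*(-21))))/740053 = ((-10/9 - 7/3)*(2 - (-10/9 - 7/3)))*(1/740053) = -31*(2 - 1*(-31/9))/9*(1/740053) = -31*(2 + 31/9)/9*(1/740053) = -31/9*49/9*(1/740053) = -1519/81*1/740053 = -1519/59944293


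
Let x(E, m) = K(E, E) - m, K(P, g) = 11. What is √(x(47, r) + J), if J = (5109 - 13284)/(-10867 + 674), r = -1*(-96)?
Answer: I*√8747938390/10193 ≈ 9.1759*I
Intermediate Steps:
r = 96
J = 8175/10193 (J = -8175/(-10193) = -8175*(-1/10193) = 8175/10193 ≈ 0.80202)
x(E, m) = 11 - m
√(x(47, r) + J) = √((11 - 1*96) + 8175/10193) = √((11 - 96) + 8175/10193) = √(-85 + 8175/10193) = √(-858230/10193) = I*√8747938390/10193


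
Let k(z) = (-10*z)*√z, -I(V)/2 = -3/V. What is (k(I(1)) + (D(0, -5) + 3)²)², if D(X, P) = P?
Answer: 21616 - 480*√6 ≈ 20440.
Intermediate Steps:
I(V) = 6/V (I(V) = -(-6)/V = 6/V)
k(z) = -10*z^(3/2)
(k(I(1)) + (D(0, -5) + 3)²)² = (-10*6^(3/2) + (-5 + 3)²)² = (-10*6*√6 + (-2)²)² = (-60*√6 + 4)² = (4 - 60*√6)²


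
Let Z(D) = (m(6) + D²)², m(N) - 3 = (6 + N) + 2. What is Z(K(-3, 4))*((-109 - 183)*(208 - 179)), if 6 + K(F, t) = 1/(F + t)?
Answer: -14937552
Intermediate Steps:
m(N) = 11 + N (m(N) = 3 + ((6 + N) + 2) = 3 + (8 + N) = 11 + N)
K(F, t) = -6 + 1/(F + t)
Z(D) = (17 + D²)² (Z(D) = ((11 + 6) + D²)² = (17 + D²)²)
Z(K(-3, 4))*((-109 - 183)*(208 - 179)) = (17 + ((1 - 6*(-3) - 6*4)/(-3 + 4))²)²*((-109 - 183)*(208 - 179)) = (17 + ((1 + 18 - 24)/1)²)²*(-292*29) = (17 + (1*(-5))²)²*(-8468) = (17 + (-5)²)²*(-8468) = (17 + 25)²*(-8468) = 42²*(-8468) = 1764*(-8468) = -14937552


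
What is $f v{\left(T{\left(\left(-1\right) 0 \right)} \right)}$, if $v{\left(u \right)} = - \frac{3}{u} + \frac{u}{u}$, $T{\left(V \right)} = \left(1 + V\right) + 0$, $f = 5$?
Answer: $-10$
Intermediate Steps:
$T{\left(V \right)} = 1 + V$
$v{\left(u \right)} = 1 - \frac{3}{u}$ ($v{\left(u \right)} = - \frac{3}{u} + 1 = 1 - \frac{3}{u}$)
$f v{\left(T{\left(\left(-1\right) 0 \right)} \right)} = 5 \frac{-3 + \left(1 - 0\right)}{1 - 0} = 5 \frac{-3 + \left(1 + 0\right)}{1 + 0} = 5 \frac{-3 + 1}{1} = 5 \cdot 1 \left(-2\right) = 5 \left(-2\right) = -10$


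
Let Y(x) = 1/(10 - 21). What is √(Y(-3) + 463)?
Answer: 2*√14003/11 ≈ 21.515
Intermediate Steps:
Y(x) = -1/11 (Y(x) = 1/(-11) = -1/11)
√(Y(-3) + 463) = √(-1/11 + 463) = √(5092/11) = 2*√14003/11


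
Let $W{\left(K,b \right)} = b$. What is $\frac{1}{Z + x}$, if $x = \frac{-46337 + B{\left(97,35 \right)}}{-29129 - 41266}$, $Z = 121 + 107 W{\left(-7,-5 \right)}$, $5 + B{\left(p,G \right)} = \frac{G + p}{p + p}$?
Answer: $- \frac{6828315}{2822427302} \approx -0.0024193$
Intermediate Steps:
$B{\left(p,G \right)} = -5 + \frac{G + p}{2 p}$ ($B{\left(p,G \right)} = -5 + \frac{G + p}{p + p} = -5 + \frac{G + p}{2 p}$)
$Z = -414$ ($Z = 121 + 107 \left(-5\right) = 121 - 535 = -414$)
$x = \frac{4495108}{6828315}$ ($x = \frac{-46337 + \frac{35 - 873}{2 \cdot 97}}{-29129 - 41266} = \frac{-46337 + \frac{1}{2} \cdot \frac{1}{97} \left(35 - 873\right)}{-70395} = \left(-46337 + \frac{1}{2} \cdot \frac{1}{97} \left(-838\right)\right) \left(- \frac{1}{70395}\right) = \left(-46337 - \frac{419}{97}\right) \left(- \frac{1}{70395}\right) = \left(- \frac{4495108}{97}\right) \left(- \frac{1}{70395}\right) = \frac{4495108}{6828315} \approx 0.6583$)
$\frac{1}{Z + x} = \frac{1}{-414 + \frac{4495108}{6828315}} = \frac{1}{- \frac{2822427302}{6828315}} = - \frac{6828315}{2822427302}$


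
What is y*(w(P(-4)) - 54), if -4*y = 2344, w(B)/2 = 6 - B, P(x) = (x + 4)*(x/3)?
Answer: 24612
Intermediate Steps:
P(x) = x*(4 + x)/3 (P(x) = (4 + x)*(x*(1/3)) = (4 + x)*(x/3) = x*(4 + x)/3)
w(B) = 12 - 2*B (w(B) = 2*(6 - B) = 12 - 2*B)
y = -586 (y = -1/4*2344 = -586)
y*(w(P(-4)) - 54) = -586*((12 - 2*(-4)*(4 - 4)/3) - 54) = -586*((12 - 2*(-4)*0/3) - 54) = -586*((12 - 2*0) - 54) = -586*((12 + 0) - 54) = -586*(12 - 54) = -586*(-42) = 24612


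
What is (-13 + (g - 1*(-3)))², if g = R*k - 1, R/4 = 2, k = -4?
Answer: 1849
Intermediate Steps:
R = 8 (R = 4*2 = 8)
g = -33 (g = 8*(-4) - 1 = -32 - 1 = -33)
(-13 + (g - 1*(-3)))² = (-13 + (-33 - 1*(-3)))² = (-13 + (-33 + 3))² = (-13 - 30)² = (-43)² = 1849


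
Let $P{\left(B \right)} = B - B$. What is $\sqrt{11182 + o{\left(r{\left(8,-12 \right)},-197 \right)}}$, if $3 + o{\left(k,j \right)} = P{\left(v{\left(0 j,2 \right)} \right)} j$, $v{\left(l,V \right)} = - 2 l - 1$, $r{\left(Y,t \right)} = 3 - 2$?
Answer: $\sqrt{11179} \approx 105.73$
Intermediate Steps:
$r{\left(Y,t \right)} = 1$ ($r{\left(Y,t \right)} = 3 - 2 = 1$)
$v{\left(l,V \right)} = -1 - 2 l$
$P{\left(B \right)} = 0$
$o{\left(k,j \right)} = -3$ ($o{\left(k,j \right)} = -3 + 0 j = -3 + 0 = -3$)
$\sqrt{11182 + o{\left(r{\left(8,-12 \right)},-197 \right)}} = \sqrt{11182 - 3} = \sqrt{11179}$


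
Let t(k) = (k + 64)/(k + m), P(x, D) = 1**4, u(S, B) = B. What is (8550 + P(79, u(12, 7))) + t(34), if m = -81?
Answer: 401799/47 ≈ 8548.9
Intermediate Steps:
P(x, D) = 1
t(k) = (64 + k)/(-81 + k) (t(k) = (k + 64)/(k - 81) = (64 + k)/(-81 + k))
(8550 + P(79, u(12, 7))) + t(34) = (8550 + 1) + (64 + 34)/(-81 + 34) = 8551 + 98/(-47) = 8551 - 1/47*98 = 8551 - 98/47 = 401799/47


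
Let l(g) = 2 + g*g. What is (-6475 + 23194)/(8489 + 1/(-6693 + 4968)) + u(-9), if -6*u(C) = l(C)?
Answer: -521185421/43930572 ≈ -11.864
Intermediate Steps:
l(g) = 2 + g²
u(C) = -⅓ - C²/6 (u(C) = -(2 + C²)/6 = -⅓ - C²/6)
(-6475 + 23194)/(8489 + 1/(-6693 + 4968)) + u(-9) = (-6475 + 23194)/(8489 + 1/(-6693 + 4968)) + (-⅓ - ⅙*(-9)²) = 16719/(8489 + 1/(-1725)) + (-⅓ - ⅙*81) = 16719/(8489 - 1/1725) + (-⅓ - 27/2) = 16719/(14643524/1725) - 83/6 = 16719*(1725/14643524) - 83/6 = 28840275/14643524 - 83/6 = -521185421/43930572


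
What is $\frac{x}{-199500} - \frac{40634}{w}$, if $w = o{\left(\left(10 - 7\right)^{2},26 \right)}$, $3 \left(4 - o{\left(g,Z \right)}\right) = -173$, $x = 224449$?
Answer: $- \frac{4872194413}{7381500} \approx -660.05$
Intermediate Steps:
$o{\left(g,Z \right)} = \frac{185}{3}$ ($o{\left(g,Z \right)} = 4 - - \frac{173}{3} = 4 + \frac{173}{3} = \frac{185}{3}$)
$w = \frac{185}{3} \approx 61.667$
$\frac{x}{-199500} - \frac{40634}{w} = \frac{224449}{-199500} - \frac{40634}{\frac{185}{3}} = 224449 \left(- \frac{1}{199500}\right) - \frac{121902}{185} = - \frac{224449}{199500} - \frac{121902}{185} = - \frac{4872194413}{7381500}$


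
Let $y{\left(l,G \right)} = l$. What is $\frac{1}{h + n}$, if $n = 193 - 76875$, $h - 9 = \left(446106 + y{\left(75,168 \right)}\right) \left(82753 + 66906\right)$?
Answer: $\frac{1}{66774925606} \approx 1.4976 \cdot 10^{-11}$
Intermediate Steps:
$h = 66775002288$ ($h = 9 + \left(446106 + 75\right) \left(82753 + 66906\right) = 9 + 446181 \cdot 149659 = 9 + 66775002279 = 66775002288$)
$n = -76682$ ($n = 193 - 76875 = -76682$)
$\frac{1}{h + n} = \frac{1}{66775002288 - 76682} = \frac{1}{66774925606}$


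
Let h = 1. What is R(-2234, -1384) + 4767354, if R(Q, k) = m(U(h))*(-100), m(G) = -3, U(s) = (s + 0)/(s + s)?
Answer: 4767654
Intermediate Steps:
U(s) = 1/2 (U(s) = s/((2*s)) = s*(1/(2*s)) = 1/2)
R(Q, k) = 300 (R(Q, k) = -3*(-100) = 300)
R(-2234, -1384) + 4767354 = 300 + 4767354 = 4767654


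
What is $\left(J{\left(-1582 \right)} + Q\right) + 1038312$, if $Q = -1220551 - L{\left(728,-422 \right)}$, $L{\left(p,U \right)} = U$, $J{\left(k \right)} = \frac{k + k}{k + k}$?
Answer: $-181816$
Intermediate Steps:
$J{\left(k \right)} = 1$ ($J{\left(k \right)} = \frac{2 k}{2 k} = 2 k \frac{1}{2 k} = 1$)
$Q = -1220129$ ($Q = -1220551 - -422 = -1220551 + 422 = -1220129$)
$\left(J{\left(-1582 \right)} + Q\right) + 1038312 = \left(1 - 1220129\right) + 1038312 = -1220128 + 1038312 = -181816$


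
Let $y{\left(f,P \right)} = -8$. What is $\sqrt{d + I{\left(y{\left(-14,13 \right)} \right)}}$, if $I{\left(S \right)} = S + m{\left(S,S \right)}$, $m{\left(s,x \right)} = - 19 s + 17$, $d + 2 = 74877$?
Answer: $26 \sqrt{111} \approx 273.93$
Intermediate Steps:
$d = 74875$ ($d = -2 + 74877 = 74875$)
$m{\left(s,x \right)} = 17 - 19 s$
$I{\left(S \right)} = 17 - 18 S$ ($I{\left(S \right)} = S - \left(-17 + 19 S\right) = 17 - 18 S$)
$\sqrt{d + I{\left(y{\left(-14,13 \right)} \right)}} = \sqrt{74875 + \left(17 - -144\right)} = \sqrt{74875 + \left(17 + 144\right)} = \sqrt{74875 + 161} = \sqrt{75036} = 26 \sqrt{111}$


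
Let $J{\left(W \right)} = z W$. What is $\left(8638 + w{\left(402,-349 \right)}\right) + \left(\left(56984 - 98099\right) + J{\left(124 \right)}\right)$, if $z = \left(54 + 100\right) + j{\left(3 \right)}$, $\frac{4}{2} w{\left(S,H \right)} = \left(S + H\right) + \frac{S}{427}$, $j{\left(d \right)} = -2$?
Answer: $- \frac{11616133}{854} \approx -13602.0$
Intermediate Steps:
$w{\left(S,H \right)} = \frac{H}{2} + \frac{214 S}{427}$ ($w{\left(S,H \right)} = \frac{\left(S + H\right) + \frac{S}{427}}{2} = \frac{\left(H + S\right) + S \frac{1}{427}}{2} = \frac{\left(H + S\right) + \frac{S}{427}}{2} = \frac{H + \frac{428 S}{427}}{2} = \frac{H}{2} + \frac{214 S}{427}$)
$z = 152$ ($z = \left(54 + 100\right) - 2 = 154 - 2 = 152$)
$J{\left(W \right)} = 152 W$
$\left(8638 + w{\left(402,-349 \right)}\right) + \left(\left(56984 - 98099\right) + J{\left(124 \right)}\right) = \left(8638 + \left(\frac{1}{2} \left(-349\right) + \frac{214}{427} \cdot 402\right)\right) + \left(\left(56984 - 98099\right) + 152 \cdot 124\right) = \left(8638 + \left(- \frac{349}{2} + \frac{86028}{427}\right)\right) + \left(-41115 + 18848\right) = \left(8638 + \frac{23033}{854}\right) - 22267 = \frac{7399885}{854} - 22267 = - \frac{11616133}{854}$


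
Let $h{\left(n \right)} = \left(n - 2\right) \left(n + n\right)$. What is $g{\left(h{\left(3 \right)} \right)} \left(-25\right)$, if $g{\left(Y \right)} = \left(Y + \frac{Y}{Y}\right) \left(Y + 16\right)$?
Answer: $-3850$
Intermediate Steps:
$h{\left(n \right)} = 2 n \left(-2 + n\right)$ ($h{\left(n \right)} = \left(-2 + n\right) 2 n = 2 n \left(-2 + n\right)$)
$g{\left(Y \right)} = \left(1 + Y\right) \left(16 + Y\right)$ ($g{\left(Y \right)} = \left(Y + 1\right) \left(16 + Y\right) = \left(1 + Y\right) \left(16 + Y\right)$)
$g{\left(h{\left(3 \right)} \right)} \left(-25\right) = \left(16 + \left(2 \cdot 3 \left(-2 + 3\right)\right)^{2} + 17 \cdot 2 \cdot 3 \left(-2 + 3\right)\right) \left(-25\right) = \left(16 + \left(2 \cdot 3 \cdot 1\right)^{2} + 17 \cdot 2 \cdot 3 \cdot 1\right) \left(-25\right) = \left(16 + 6^{2} + 17 \cdot 6\right) \left(-25\right) = \left(16 + 36 + 102\right) \left(-25\right) = 154 \left(-25\right) = -3850$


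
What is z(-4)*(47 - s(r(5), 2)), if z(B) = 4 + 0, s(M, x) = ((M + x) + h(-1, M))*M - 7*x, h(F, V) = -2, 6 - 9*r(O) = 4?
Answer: 19748/81 ≈ 243.80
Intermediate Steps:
r(O) = 2/9 (r(O) = ⅔ - ⅑*4 = ⅔ - 4/9 = 2/9)
s(M, x) = -7*x + M*(-2 + M + x) (s(M, x) = ((M + x) - 2)*M - 7*x = (-2 + M + x)*M - 7*x = M*(-2 + M + x) - 7*x = -7*x + M*(-2 + M + x))
z(B) = 4
z(-4)*(47 - s(r(5), 2)) = 4*(47 - ((2/9)² - 7*2 - 2*2/9 + (2/9)*2)) = 4*(47 - (4/81 - 14 - 4/9 + 4/9)) = 4*(47 - 1*(-1130/81)) = 4*(47 + 1130/81) = 4*(4937/81) = 19748/81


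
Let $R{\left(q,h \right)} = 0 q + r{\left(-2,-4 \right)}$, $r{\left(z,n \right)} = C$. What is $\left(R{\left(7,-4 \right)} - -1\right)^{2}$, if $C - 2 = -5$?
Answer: $4$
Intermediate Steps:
$C = -3$ ($C = 2 - 5 = -3$)
$r{\left(z,n \right)} = -3$
$R{\left(q,h \right)} = -3$ ($R{\left(q,h \right)} = 0 q - 3 = 0 - 3 = -3$)
$\left(R{\left(7,-4 \right)} - -1\right)^{2} = \left(-3 - -1\right)^{2} = \left(-3 + \left(-20 + 21\right)\right)^{2} = \left(-3 + 1\right)^{2} = \left(-2\right)^{2} = 4$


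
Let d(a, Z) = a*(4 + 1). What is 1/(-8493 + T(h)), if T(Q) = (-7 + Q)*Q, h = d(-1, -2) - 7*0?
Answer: -1/8433 ≈ -0.00011858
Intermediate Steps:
d(a, Z) = 5*a (d(a, Z) = a*5 = 5*a)
h = -5 (h = 5*(-1) - 7*0 = -5 + 0 = -5)
T(Q) = Q*(-7 + Q)
1/(-8493 + T(h)) = 1/(-8493 - 5*(-7 - 5)) = 1/(-8493 - 5*(-12)) = 1/(-8493 + 60) = 1/(-8433) = -1/8433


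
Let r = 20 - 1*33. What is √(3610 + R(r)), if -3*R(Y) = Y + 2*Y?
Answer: √3623 ≈ 60.191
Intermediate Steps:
r = -13 (r = 20 - 33 = -13)
R(Y) = -Y (R(Y) = -(Y + 2*Y)/3 = -Y)
√(3610 + R(r)) = √(3610 - 1*(-13)) = √(3610 + 13) = √3623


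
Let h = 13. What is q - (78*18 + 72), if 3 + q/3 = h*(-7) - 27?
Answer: -1839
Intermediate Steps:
q = -363 (q = -9 + 3*(13*(-7) - 27) = -9 + 3*(-91 - 27) = -9 + 3*(-118) = -9 - 354 = -363)
q - (78*18 + 72) = -363 - (78*18 + 72) = -363 - (1404 + 72) = -363 - 1*1476 = -363 - 1476 = -1839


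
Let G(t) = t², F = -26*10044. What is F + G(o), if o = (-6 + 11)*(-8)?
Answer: -259544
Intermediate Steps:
F = -261144
o = -40 (o = 5*(-8) = -40)
F + G(o) = -261144 + (-40)² = -261144 + 1600 = -259544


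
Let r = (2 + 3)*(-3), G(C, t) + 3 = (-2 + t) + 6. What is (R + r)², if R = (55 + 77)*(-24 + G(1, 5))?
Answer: 5716881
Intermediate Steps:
G(C, t) = 1 + t (G(C, t) = -3 + ((-2 + t) + 6) = -3 + (4 + t) = 1 + t)
R = -2376 (R = (55 + 77)*(-24 + (1 + 5)) = 132*(-24 + 6) = 132*(-18) = -2376)
r = -15 (r = 5*(-3) = -15)
(R + r)² = (-2376 - 15)² = (-2391)² = 5716881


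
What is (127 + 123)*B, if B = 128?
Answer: 32000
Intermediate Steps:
(127 + 123)*B = (127 + 123)*128 = 250*128 = 32000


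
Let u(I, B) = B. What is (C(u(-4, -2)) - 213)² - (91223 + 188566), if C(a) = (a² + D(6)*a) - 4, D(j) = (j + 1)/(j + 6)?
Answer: -8421179/36 ≈ -2.3392e+5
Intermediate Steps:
D(j) = (1 + j)/(6 + j)
C(a) = -4 + a² + 7*a/12 (C(a) = (a² + ((1 + 6)/(6 + 6))*a) - 4 = (a² + (7/12)*a) - 4 = (a² + ((1/12)*7)*a) - 4 = (a² + 7*a/12) - 4 = -4 + a² + 7*a/12)
(C(u(-4, -2)) - 213)² - (91223 + 188566) = ((-4 + (-2)² + (7/12)*(-2)) - 213)² - (91223 + 188566) = ((-4 + 4 - 7/6) - 213)² - 1*279789 = (-7/6 - 213)² - 279789 = (-1285/6)² - 279789 = 1651225/36 - 279789 = -8421179/36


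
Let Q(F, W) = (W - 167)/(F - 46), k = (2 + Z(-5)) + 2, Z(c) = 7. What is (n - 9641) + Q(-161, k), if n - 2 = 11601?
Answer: 135430/69 ≈ 1962.8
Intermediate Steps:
n = 11603 (n = 2 + 11601 = 11603)
k = 11 (k = (2 + 7) + 2 = 9 + 2 = 11)
Q(F, W) = (-167 + W)/(-46 + F)
(n - 9641) + Q(-161, k) = (11603 - 9641) + (-167 + 11)/(-46 - 161) = 1962 - 156/(-207) = 1962 - 1/207*(-156) = 1962 + 52/69 = 135430/69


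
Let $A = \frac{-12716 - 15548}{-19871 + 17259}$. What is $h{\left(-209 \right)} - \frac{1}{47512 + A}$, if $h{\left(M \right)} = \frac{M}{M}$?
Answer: $\frac{31031749}{31032402} \approx 0.99998$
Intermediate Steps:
$h{\left(M \right)} = 1$
$A = \frac{7066}{653}$ ($A = - \frac{28264}{-2612} = \left(-28264\right) \left(- \frac{1}{2612}\right) = \frac{7066}{653} \approx 10.821$)
$h{\left(-209 \right)} - \frac{1}{47512 + A} = 1 - \frac{1}{47512 + \frac{7066}{653}} = 1 - \frac{1}{\frac{31032402}{653}} = 1 - \frac{653}{31032402} = \frac{31031749}{31032402}$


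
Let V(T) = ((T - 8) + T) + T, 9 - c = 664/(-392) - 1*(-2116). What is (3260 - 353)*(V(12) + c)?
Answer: -295897716/49 ≈ -6.0387e+6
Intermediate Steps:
c = -103160/49 (c = 9 - (664/(-392) - 1*(-2116)) = 9 - (664*(-1/392) + 2116) = 9 - (-83/49 + 2116) = 9 - 1*103601/49 = 9 - 103601/49 = -103160/49 ≈ -2105.3)
V(T) = -8 + 3*T (V(T) = ((-8 + T) + T) + T = (-8 + 2*T) + T = -8 + 3*T)
(3260 - 353)*(V(12) + c) = (3260 - 353)*((-8 + 3*12) - 103160/49) = 2907*((-8 + 36) - 103160/49) = 2907*(28 - 103160/49) = 2907*(-101788/49) = -295897716/49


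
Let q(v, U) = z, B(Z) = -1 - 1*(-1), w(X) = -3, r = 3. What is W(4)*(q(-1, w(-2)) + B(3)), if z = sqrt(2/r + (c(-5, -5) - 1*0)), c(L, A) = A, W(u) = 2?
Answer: 2*I*sqrt(39)/3 ≈ 4.1633*I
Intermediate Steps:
B(Z) = 0 (B(Z) = -1 + 1 = 0)
z = I*sqrt(39)/3 (z = sqrt(2/3 + (-5 - 1*0)) = sqrt(2*(1/3) + (-5 + 0)) = sqrt(2/3 - 5) = sqrt(-13/3) = I*sqrt(39)/3 ≈ 2.0817*I)
q(v, U) = I*sqrt(39)/3
W(4)*(q(-1, w(-2)) + B(3)) = 2*(I*sqrt(39)/3 + 0) = 2*(I*sqrt(39)/3) = 2*I*sqrt(39)/3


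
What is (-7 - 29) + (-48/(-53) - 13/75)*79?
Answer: 86869/3975 ≈ 21.854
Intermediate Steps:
(-7 - 29) + (-48/(-53) - 13/75)*79 = -36 + (-48*(-1/53) - 13*1/75)*79 = -36 + (48/53 - 13/75)*79 = -36 + (2911/3975)*79 = -36 + 229969/3975 = 86869/3975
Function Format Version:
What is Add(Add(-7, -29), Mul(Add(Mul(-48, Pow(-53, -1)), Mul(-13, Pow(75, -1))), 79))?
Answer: Rational(86869, 3975) ≈ 21.854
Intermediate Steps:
Add(Add(-7, -29), Mul(Add(Mul(-48, Pow(-53, -1)), Mul(-13, Pow(75, -1))), 79)) = Add(-36, Mul(Add(Mul(-48, Rational(-1, 53)), Mul(-13, Rational(1, 75))), 79)) = Add(-36, Mul(Add(Rational(48, 53), Rational(-13, 75)), 79)) = Add(-36, Mul(Rational(2911, 3975), 79)) = Add(-36, Rational(229969, 3975)) = Rational(86869, 3975)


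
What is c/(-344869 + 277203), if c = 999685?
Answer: -999685/67666 ≈ -14.774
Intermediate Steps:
c/(-344869 + 277203) = 999685/(-344869 + 277203) = 999685/(-67666) = 999685*(-1/67666) = -999685/67666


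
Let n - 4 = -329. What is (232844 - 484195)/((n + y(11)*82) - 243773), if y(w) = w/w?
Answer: 251351/244016 ≈ 1.0301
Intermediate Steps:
n = -325 (n = 4 - 329 = -325)
y(w) = 1
(232844 - 484195)/((n + y(11)*82) - 243773) = (232844 - 484195)/((-325 + 1*82) - 243773) = -251351/((-325 + 82) - 243773) = -251351/(-243 - 243773) = -251351/(-244016) = -251351*(-1/244016) = 251351/244016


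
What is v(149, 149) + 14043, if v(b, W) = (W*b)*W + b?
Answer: 3322141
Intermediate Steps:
v(b, W) = b + b*W**2 (v(b, W) = b*W**2 + b = b + b*W**2)
v(149, 149) + 14043 = 149*(1 + 149**2) + 14043 = 149*(1 + 22201) + 14043 = 149*22202 + 14043 = 3308098 + 14043 = 3322141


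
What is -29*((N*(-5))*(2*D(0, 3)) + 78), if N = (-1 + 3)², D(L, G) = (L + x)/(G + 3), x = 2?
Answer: -5626/3 ≈ -1875.3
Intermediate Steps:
D(L, G) = (2 + L)/(3 + G) (D(L, G) = (L + 2)/(G + 3) = (2 + L)/(3 + G))
N = 4 (N = 2² = 4)
-29*((N*(-5))*(2*D(0, 3)) + 78) = -29*((4*(-5))*(2*((2 + 0)/(3 + 3))) + 78) = -29*(-40*2/6 + 78) = -29*(-40*(⅙)*2 + 78) = -29*(-40/3 + 78) = -29*194/3 = -5626/3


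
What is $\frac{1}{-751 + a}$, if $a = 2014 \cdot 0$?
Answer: $- \frac{1}{751} \approx -0.0013316$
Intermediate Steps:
$a = 0$
$\frac{1}{-751 + a} = \frac{1}{-751 + 0} = \frac{1}{-751} = - \frac{1}{751}$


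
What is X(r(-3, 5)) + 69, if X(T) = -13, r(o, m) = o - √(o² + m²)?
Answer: 56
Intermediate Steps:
r(o, m) = o - √(m² + o²)
X(r(-3, 5)) + 69 = -13 + 69 = 56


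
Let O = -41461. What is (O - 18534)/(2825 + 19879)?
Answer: -59995/22704 ≈ -2.6425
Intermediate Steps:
(O - 18534)/(2825 + 19879) = (-41461 - 18534)/(2825 + 19879) = -59995/22704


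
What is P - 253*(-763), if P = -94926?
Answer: 98113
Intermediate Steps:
P - 253*(-763) = -94926 - 253*(-763) = -94926 + 193039 = 98113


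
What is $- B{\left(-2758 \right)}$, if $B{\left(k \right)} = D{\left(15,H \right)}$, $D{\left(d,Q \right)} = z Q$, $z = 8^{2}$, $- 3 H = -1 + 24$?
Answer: $\frac{1472}{3} \approx 490.67$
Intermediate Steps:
$H = - \frac{23}{3}$ ($H = - \frac{-1 + 24}{3} = \left(- \frac{1}{3}\right) 23 = - \frac{23}{3} \approx -7.6667$)
$z = 64$
$D{\left(d,Q \right)} = 64 Q$
$B{\left(k \right)} = - \frac{1472}{3}$ ($B{\left(k \right)} = 64 \left(- \frac{23}{3}\right) = - \frac{1472}{3}$)
$- B{\left(-2758 \right)} = \left(-1\right) \left(- \frac{1472}{3}\right) = \frac{1472}{3}$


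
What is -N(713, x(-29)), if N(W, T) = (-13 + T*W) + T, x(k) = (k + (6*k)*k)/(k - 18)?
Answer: 3582749/47 ≈ 76229.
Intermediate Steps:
x(k) = (k + 6*k²)/(-18 + k)
N(W, T) = -13 + T + T*W
-N(713, x(-29)) = -(-13 - 29*(1 + 6*(-29))/(-18 - 29) - 29*(1 + 6*(-29))/(-18 - 29)*713) = -(-13 - 29*(1 - 174)/(-47) - 29*(1 - 174)/(-47)*713) = -(-13 - 29*(-1/47)*(-173) - 29*(-1/47)*(-173)*713) = -(-13 - 5017/47 - 5017/47*713) = -(-13 - 5017/47 - 3577121/47) = -1*(-3582749/47) = 3582749/47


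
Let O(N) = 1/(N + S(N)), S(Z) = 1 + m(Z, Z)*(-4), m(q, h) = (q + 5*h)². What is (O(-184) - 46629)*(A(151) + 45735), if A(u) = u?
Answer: -10431595592673304/4875447 ≈ -2.1396e+9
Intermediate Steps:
S(Z) = 1 - 144*Z² (S(Z) = 1 + (Z + 5*Z)²*(-4) = 1 + (6*Z)²*(-4) = 1 + (36*Z²)*(-4) = 1 - 144*Z²)
O(N) = 1/(1 + N - 144*N²) (O(N) = 1/(N + (1 - 144*N²)) = 1/(1 + N - 144*N²))
(O(-184) - 46629)*(A(151) + 45735) = (1/(1 - 184 - 144*(-184)²) - 46629)*(151 + 45735) = (1/(1 - 184 - 144*33856) - 46629)*45886 = (1/(1 - 184 - 4875264) - 46629)*45886 = (1/(-4875447) - 46629)*45886 = (-1/4875447 - 46629)*45886 = -227337218164/4875447*45886 = -10431595592673304/4875447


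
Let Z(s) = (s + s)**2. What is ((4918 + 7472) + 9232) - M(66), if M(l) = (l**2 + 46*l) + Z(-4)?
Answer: 14166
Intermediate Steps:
Z(s) = 4*s**2 (Z(s) = (2*s)**2 = 4*s**2)
M(l) = 64 + l**2 + 46*l (M(l) = (l**2 + 46*l) + 4*(-4)**2 = (l**2 + 46*l) + 4*16 = (l**2 + 46*l) + 64 = 64 + l**2 + 46*l)
((4918 + 7472) + 9232) - M(66) = ((4918 + 7472) + 9232) - (64 + 66**2 + 46*66) = (12390 + 9232) - (64 + 4356 + 3036) = 21622 - 1*7456 = 21622 - 7456 = 14166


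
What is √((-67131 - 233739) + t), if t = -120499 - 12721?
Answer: I*√434090 ≈ 658.86*I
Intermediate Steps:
t = -133220
√((-67131 - 233739) + t) = √((-67131 - 233739) - 133220) = √(-300870 - 133220) = √(-434090) = I*√434090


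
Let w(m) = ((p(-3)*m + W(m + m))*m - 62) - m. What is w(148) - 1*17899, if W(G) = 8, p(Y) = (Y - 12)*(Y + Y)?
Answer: 1954435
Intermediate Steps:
p(Y) = 2*Y*(-12 + Y) (p(Y) = (-12 + Y)*(2*Y) = 2*Y*(-12 + Y))
w(m) = -62 - m + m*(8 + 90*m) (w(m) = (((2*(-3)*(-12 - 3))*m + 8)*m - 62) - m = (((2*(-3)*(-15))*m + 8)*m - 62) - m = ((90*m + 8)*m - 62) - m = ((8 + 90*m)*m - 62) - m = (m*(8 + 90*m) - 62) - m = (-62 + m*(8 + 90*m)) - m = -62 - m + m*(8 + 90*m))
w(148) - 1*17899 = (-62 + 7*148 + 90*148**2) - 1*17899 = (-62 + 1036 + 90*21904) - 17899 = (-62 + 1036 + 1971360) - 17899 = 1972334 - 17899 = 1954435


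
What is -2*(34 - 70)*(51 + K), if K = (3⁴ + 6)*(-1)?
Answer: -2592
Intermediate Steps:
K = -87 (K = (81 + 6)*(-1) = 87*(-1) = -87)
-2*(34 - 70)*(51 + K) = -2*(34 - 70)*(51 - 87) = -(-72)*(-36) = -2*1296 = -2592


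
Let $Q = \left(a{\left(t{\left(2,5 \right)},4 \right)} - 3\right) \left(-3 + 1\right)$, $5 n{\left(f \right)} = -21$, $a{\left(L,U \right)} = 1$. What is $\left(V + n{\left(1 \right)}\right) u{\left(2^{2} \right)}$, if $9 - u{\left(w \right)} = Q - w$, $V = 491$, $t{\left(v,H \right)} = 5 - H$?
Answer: $\frac{21906}{5} \approx 4381.2$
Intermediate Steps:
$n{\left(f \right)} = - \frac{21}{5}$ ($n{\left(f \right)} = \frac{1}{5} \left(-21\right) = - \frac{21}{5}$)
$Q = 4$ ($Q = \left(1 - 3\right) \left(-3 + 1\right) = \left(-2\right) \left(-2\right) = 4$)
$u{\left(w \right)} = 5 + w$ ($u{\left(w \right)} = 9 - \left(4 - w\right) = 9 + \left(-4 + w\right) = 5 + w$)
$\left(V + n{\left(1 \right)}\right) u{\left(2^{2} \right)} = \left(491 - \frac{21}{5}\right) \left(5 + 2^{2}\right) = \frac{2434 \left(5 + 4\right)}{5} = \frac{2434}{5} \cdot 9 = \frac{21906}{5}$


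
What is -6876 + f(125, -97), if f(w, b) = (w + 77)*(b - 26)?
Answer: -31722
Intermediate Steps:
f(w, b) = (-26 + b)*(77 + w) (f(w, b) = (77 + w)*(-26 + b) = (-26 + b)*(77 + w))
-6876 + f(125, -97) = -6876 + (-2002 - 26*125 + 77*(-97) - 97*125) = -6876 + (-2002 - 3250 - 7469 - 12125) = -6876 - 24846 = -31722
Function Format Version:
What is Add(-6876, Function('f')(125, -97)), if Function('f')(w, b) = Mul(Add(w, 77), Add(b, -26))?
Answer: -31722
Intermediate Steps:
Function('f')(w, b) = Mul(Add(-26, b), Add(77, w)) (Function('f')(w, b) = Mul(Add(77, w), Add(-26, b)) = Mul(Add(-26, b), Add(77, w)))
Add(-6876, Function('f')(125, -97)) = Add(-6876, Add(-2002, Mul(-26, 125), Mul(77, -97), Mul(-97, 125))) = Add(-6876, Add(-2002, -3250, -7469, -12125)) = Add(-6876, -24846) = -31722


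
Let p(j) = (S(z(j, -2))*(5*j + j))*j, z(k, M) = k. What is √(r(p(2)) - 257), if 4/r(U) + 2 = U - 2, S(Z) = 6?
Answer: I*√314790/35 ≈ 16.03*I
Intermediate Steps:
p(j) = 36*j² (p(j) = (6*(5*j + j))*j = (6*(6*j))*j = (36*j)*j = 36*j²)
r(U) = 4/(-4 + U) (r(U) = 4/(-2 + (U - 2)) = 4/(-2 + (-2 + U)) = 4/(-4 + U))
√(r(p(2)) - 257) = √(4/(-4 + 36*2²) - 257) = √(4/(-4 + 36*4) - 257) = √(4/(-4 + 144) - 257) = √(4/140 - 257) = √(4*(1/140) - 257) = √(1/35 - 257) = √(-8994/35) = I*√314790/35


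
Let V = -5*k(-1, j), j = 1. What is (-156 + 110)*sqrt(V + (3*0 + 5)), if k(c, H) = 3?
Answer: -46*I*sqrt(10) ≈ -145.46*I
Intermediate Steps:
V = -15 (V = -5*3 = -15)
(-156 + 110)*sqrt(V + (3*0 + 5)) = (-156 + 110)*sqrt(-15 + (3*0 + 5)) = -46*sqrt(-15 + (0 + 5)) = -46*sqrt(-15 + 5) = -46*I*sqrt(10)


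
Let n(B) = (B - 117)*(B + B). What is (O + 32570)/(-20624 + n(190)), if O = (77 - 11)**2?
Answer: 18463/3558 ≈ 5.1891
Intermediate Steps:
O = 4356 (O = 66**2 = 4356)
n(B) = 2*B*(-117 + B) (n(B) = (-117 + B)*(2*B) = 2*B*(-117 + B))
(O + 32570)/(-20624 + n(190)) = (4356 + 32570)/(-20624 + 2*190*(-117 + 190)) = 36926/(-20624 + 2*190*73) = 36926/(-20624 + 27740) = 36926/7116 = 36926*(1/7116) = 18463/3558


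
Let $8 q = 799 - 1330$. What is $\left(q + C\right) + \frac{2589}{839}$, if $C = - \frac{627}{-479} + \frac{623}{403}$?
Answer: $- \frac{78302568713}{1295664344} \approx -60.434$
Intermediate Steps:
$q = - \frac{531}{8}$ ($q = \frac{799 - 1330}{8} = \frac{1}{8} \left(-531\right) = - \frac{531}{8} \approx -66.375$)
$C = \frac{551098}{193037}$ ($C = \left(-627\right) \left(- \frac{1}{479}\right) + 623 \cdot \frac{1}{403} = \frac{627}{479} + \frac{623}{403} = \frac{551098}{193037} \approx 2.8549$)
$\left(q + C\right) + \frac{2589}{839} = \left(- \frac{531}{8} + \frac{551098}{193037}\right) + \frac{2589}{839} = - \frac{98093863}{1544296} + 2589 \cdot \frac{1}{839} = - \frac{98093863}{1544296} + \frac{2589}{839} = - \frac{78302568713}{1295664344}$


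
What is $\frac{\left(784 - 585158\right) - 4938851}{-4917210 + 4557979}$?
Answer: $\frac{5523225}{359231} \approx 15.375$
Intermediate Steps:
$\frac{\left(784 - 585158\right) - 4938851}{-4917210 + 4557979} = \frac{\left(784 - 585158\right) - 4938851}{-359231} = \left(-584374 - 4938851\right) \left(- \frac{1}{359231}\right) = \left(-5523225\right) \left(- \frac{1}{359231}\right) = \frac{5523225}{359231}$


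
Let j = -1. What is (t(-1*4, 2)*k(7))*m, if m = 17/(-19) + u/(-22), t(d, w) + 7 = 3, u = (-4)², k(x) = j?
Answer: -1356/209 ≈ -6.4880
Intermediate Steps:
k(x) = -1
u = 16
t(d, w) = -4 (t(d, w) = -7 + 3 = -4)
m = -339/209 (m = 17/(-19) + 16/(-22) = 17*(-1/19) + 16*(-1/22) = -17/19 - 8/11 = -339/209 ≈ -1.6220)
(t(-1*4, 2)*k(7))*m = -4*(-1)*(-339/209) = 4*(-339/209) = -1356/209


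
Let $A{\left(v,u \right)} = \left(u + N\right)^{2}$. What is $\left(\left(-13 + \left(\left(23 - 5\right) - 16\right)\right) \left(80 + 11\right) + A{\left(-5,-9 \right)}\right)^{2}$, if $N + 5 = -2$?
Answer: $555025$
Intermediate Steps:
$N = -7$ ($N = -5 - 2 = -7$)
$A{\left(v,u \right)} = \left(-7 + u\right)^{2}$ ($A{\left(v,u \right)} = \left(u - 7\right)^{2} = \left(-7 + u\right)^{2}$)
$\left(\left(-13 + \left(\left(23 - 5\right) - 16\right)\right) \left(80 + 11\right) + A{\left(-5,-9 \right)}\right)^{2} = \left(\left(-13 + \left(\left(23 - 5\right) - 16\right)\right) \left(80 + 11\right) + \left(-7 - 9\right)^{2}\right)^{2} = \left(\left(-13 + \left(18 - 16\right)\right) 91 + \left(-16\right)^{2}\right)^{2} = \left(\left(-13 + 2\right) 91 + 256\right)^{2} = \left(\left(-11\right) 91 + 256\right)^{2} = \left(-1001 + 256\right)^{2} = \left(-745\right)^{2} = 555025$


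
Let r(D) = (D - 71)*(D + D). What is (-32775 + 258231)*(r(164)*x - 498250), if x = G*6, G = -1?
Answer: -153597310944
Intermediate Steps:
r(D) = 2*D*(-71 + D) (r(D) = (-71 + D)*(2*D) = 2*D*(-71 + D))
x = -6 (x = -1*6 = -6)
(-32775 + 258231)*(r(164)*x - 498250) = (-32775 + 258231)*((2*164*(-71 + 164))*(-6) - 498250) = 225456*((2*164*93)*(-6) - 498250) = 225456*(30504*(-6) - 498250) = 225456*(-183024 - 498250) = 225456*(-681274) = -153597310944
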